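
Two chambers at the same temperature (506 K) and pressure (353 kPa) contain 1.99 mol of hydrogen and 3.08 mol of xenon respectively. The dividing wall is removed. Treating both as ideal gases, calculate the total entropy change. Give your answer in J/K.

ΔS_mix = 28.2 J/K

Mole fractions: x_A = 1.99/5.07 = 0.393, x_B = 0.607.
ΔS_mix = −R(n_A ln x_A + n_B ln x_B) = −8.314 × (1.99 ln 0.393 + 3.08 ln 0.607) = 28.2 J/K.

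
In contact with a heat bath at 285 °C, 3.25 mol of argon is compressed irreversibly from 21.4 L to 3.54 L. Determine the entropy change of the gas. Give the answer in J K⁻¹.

Entropy is a state function, so ΔS_gas depends only on the end states.
For an isothermal ideal gas ΔS_gas = nR ln(V₂/V₁) = 3.25 × 8.314 × ln(3.54/21.4) = -48.6 J/K.

ΔS_gas = -48.6 J/K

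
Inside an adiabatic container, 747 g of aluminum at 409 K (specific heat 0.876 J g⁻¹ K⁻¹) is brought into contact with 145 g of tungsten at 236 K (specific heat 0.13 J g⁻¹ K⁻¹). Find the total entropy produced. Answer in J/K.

Energy balance: T_f = (m₁c₁T₁ + m₂c₂T₂)/(m₁c₁ + m₂c₂) = 404.16 K.
ΔS₁ = m₁c₁ ln(T_f/T₁) = 654.372 × ln(404.16/409) = -7.796 J/K.
ΔS₂ = m₂c₂ ln(T_f/T₂) = 18.85 × ln(404.16/236) = 10.14 J/K.
ΔS_total = -7.796 + 10.14 = 2.34 J/K.

ΔS_total = 2.34 J/K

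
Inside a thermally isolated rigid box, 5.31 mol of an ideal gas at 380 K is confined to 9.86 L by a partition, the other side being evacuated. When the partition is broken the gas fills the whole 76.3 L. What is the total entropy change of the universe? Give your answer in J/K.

ΔS_universe = 90.3 J/K

For an ideal gas in free expansion Q = 0 and W = 0, so T is unchanged.
Entropy is a state function; using a reversible isothermal path, ΔS_gas = nR ln(V₂/V₁) = 5.31 × 8.314 × ln(76.3/9.86) = 90.3 J/K.
The insulated surroundings exchange no heat, so ΔS_surr = 0 and ΔS_universe = ΔS_gas.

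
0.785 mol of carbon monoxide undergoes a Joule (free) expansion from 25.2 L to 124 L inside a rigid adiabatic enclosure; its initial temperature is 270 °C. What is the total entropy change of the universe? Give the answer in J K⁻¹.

For an ideal gas in free expansion Q = 0 and W = 0, so T is unchanged.
Entropy is a state function; using a reversible isothermal path, ΔS_gas = nR ln(V₂/V₁) = 0.785 × 8.314 × ln(124/25.2) = 10.4 J/K.
The insulated surroundings exchange no heat, so ΔS_surr = 0 and ΔS_universe = ΔS_gas.

ΔS_universe = 10.4 J/K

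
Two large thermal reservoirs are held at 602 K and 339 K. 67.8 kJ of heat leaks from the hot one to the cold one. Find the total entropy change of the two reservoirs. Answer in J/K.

ΔS_hot = −Q/T_H = −67800/602 = -112.6 J/K and ΔS_cold = +Q/T_C = 67800/339 = 200 J/K.
ΔS_total = -112.6 + 200 = 87.4 J/K, positive as the second law requires.

ΔS_total = 87.4 J/K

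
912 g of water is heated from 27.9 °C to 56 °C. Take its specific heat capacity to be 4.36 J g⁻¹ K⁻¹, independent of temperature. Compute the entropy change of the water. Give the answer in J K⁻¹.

In kelvin: T₁ = 301.05 K, T₂ = 329.15 K. ΔS = ∫dQ_rev/T = m c ln(T₂/T₁) = 912 × 4.36 × ln(329.15/301.05) = 355 J/K.

ΔS = 355 J/K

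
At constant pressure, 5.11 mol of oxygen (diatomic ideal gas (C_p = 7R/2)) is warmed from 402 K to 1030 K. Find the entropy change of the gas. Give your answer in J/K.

ΔS = 140 J/K

At constant pressure, ΔS = nC_p ln(T₂/T₁) with C_p = 7R/2 = 29.1 J mol⁻¹ K⁻¹.
ΔS = 5.11 × 29.1 × ln(1030/402) = 140 J/K.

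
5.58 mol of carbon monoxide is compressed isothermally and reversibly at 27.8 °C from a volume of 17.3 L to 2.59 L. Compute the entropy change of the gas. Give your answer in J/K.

For an isothermal ideal gas ΔS_gas = nR ln(V₂/V₁) = 5.58 × 8.314 × ln(2.59/17.3) = -88.1 J/K.

ΔS_gas = -88.1 J/K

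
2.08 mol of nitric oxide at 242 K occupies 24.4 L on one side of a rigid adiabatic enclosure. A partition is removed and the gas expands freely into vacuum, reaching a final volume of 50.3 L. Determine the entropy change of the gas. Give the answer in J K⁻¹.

No heat is exchanged and no work is done, so the ideal-gas temperature stays constant.
Entropy is a state function; using a reversible isothermal path, ΔS_gas = nR ln(V₂/V₁) = 2.08 × 8.314 × ln(50.3/24.4) = 12.5 J/K.

ΔS_gas = 12.5 J/K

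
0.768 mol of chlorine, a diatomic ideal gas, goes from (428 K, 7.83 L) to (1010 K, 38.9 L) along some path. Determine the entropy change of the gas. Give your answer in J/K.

Entropy is a state function: ΔS = nC_V ln(T₂/T₁) + nR ln(V₂/V₁), with C_V = 5R/2 = 20.79 J mol⁻¹ K⁻¹ for a diatomic ideal gas.
ΔS = 0.768 × [20.79 × ln(1010/428) + 8.314 × ln(38.9/7.83)] = 23.9 J/K.

ΔS = 23.9 J/K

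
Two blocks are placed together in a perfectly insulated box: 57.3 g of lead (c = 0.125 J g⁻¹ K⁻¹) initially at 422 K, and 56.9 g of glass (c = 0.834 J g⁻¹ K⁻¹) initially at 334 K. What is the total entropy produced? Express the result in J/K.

ΔS_total = 0.18 J/K

Energy balance: T_f = (m₁c₁T₁ + m₂c₂T₂)/(m₁c₁ + m₂c₂) = 345.54 K.
ΔS₁ = m₁c₁ ln(T_f/T₁) = 7.1625 × ln(345.54/422) = -1.432 J/K.
ΔS₂ = m₂c₂ ln(T_f/T₂) = 47.4546 × ln(345.54/334) = 1.612 J/K.
ΔS_total = -1.432 + 1.612 = 0.18 J/K.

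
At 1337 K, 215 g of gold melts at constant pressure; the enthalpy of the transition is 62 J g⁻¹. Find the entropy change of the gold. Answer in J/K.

ΔS = 9.97 J/K

Heat absorbed by the substance: Q = mL = 215 × 62 = 13330 J.
At constant T, ΔS = Q_rev/T = 13330 / 1337 = 9.97 J/K.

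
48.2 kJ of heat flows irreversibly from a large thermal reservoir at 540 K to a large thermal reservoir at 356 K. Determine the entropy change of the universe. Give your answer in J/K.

ΔS_hot = −Q/T_H = −48200/540 = -89.26 J/K and ΔS_cold = +Q/T_C = 48200/356 = 135.4 J/K.
ΔS_total = -89.26 + 135.4 = 46.1 J/K, positive as the second law requires.

ΔS_total = 46.1 J/K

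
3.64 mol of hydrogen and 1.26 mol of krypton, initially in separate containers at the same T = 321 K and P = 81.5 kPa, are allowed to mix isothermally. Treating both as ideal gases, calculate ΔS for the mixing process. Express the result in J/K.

Mole fractions: x_A = 3.64/4.9 = 0.743, x_B = 0.257.
ΔS_mix = −R(n_A ln x_A + n_B ln x_B) = −8.314 × (3.64 ln 0.743 + 1.26 ln 0.257) = 23.2 J/K.

ΔS_mix = 23.2 J/K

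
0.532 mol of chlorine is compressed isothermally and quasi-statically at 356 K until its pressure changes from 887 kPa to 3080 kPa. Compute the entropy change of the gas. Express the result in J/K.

For an isothermal ideal gas ΔS_gas = nR ln(P₁/P₂) = 0.532 × 8.314 × ln(887/3080) = -5.51 J/K.

ΔS_gas = -5.51 J/K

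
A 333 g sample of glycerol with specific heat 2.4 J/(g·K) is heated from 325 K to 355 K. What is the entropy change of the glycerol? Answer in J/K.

ΔS = 70.6 J/K

ΔS = ∫dQ_rev/T = m c ln(T₂/T₁) = 333 × 2.4 × ln(355/325) = 70.6 J/K.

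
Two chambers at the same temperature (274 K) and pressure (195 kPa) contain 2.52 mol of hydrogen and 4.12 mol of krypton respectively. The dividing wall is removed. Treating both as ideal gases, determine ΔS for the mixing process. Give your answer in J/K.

ΔS_mix = 36.6 J/K

Mole fractions: x_A = 2.52/6.64 = 0.38, x_B = 0.62.
ΔS_mix = −R(n_A ln x_A + n_B ln x_B) = −8.314 × (2.52 ln 0.38 + 4.12 ln 0.62) = 36.6 J/K.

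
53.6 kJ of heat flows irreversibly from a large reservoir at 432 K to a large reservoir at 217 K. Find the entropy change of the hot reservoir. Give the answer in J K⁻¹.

The hot reservoir loses heat Q, so ΔS_hot = −Q/T_H = −53600/432 = -124 J/K.

ΔS_hot = -124 J/K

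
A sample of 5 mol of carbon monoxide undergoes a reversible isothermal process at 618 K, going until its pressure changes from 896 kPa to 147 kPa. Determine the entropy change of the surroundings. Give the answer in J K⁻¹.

ΔS_surr = -75.1 J/K

For an isothermal ideal gas ΔS_gas = nR ln(P₁/P₂) = 5 × 8.314 × ln(896/147) = 75.1 J/K.
The process is reversible, so ΔS_surr = −ΔS_gas = -75.1 J/K and ΔS_universe = 0.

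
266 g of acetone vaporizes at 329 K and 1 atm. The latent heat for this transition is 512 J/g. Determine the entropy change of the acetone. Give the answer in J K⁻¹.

ΔS = 414 J/K

Heat absorbed by the substance: Q = mL = 266 × 512 = 136192 J.
At constant T, ΔS = Q_rev/T = 136192 / 329 = 414 J/K.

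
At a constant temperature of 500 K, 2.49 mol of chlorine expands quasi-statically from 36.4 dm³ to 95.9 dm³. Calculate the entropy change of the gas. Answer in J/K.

ΔS_gas = 20.1 J/K

For an isothermal ideal gas ΔS_gas = nR ln(V₂/V₁) = 2.49 × 8.314 × ln(95.9/36.4) = 20.1 J/K.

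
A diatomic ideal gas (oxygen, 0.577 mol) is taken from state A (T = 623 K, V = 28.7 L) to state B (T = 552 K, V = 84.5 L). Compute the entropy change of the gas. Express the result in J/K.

Entropy is a state function: ΔS = nC_V ln(T₂/T₁) + nR ln(V₂/V₁), with C_V = 5R/2 = 20.79 J mol⁻¹ K⁻¹ for a diatomic ideal gas.
ΔS = 0.577 × [20.79 × ln(552/623) + 8.314 × ln(84.5/28.7)] = 3.73 J/K.

ΔS = 3.73 J/K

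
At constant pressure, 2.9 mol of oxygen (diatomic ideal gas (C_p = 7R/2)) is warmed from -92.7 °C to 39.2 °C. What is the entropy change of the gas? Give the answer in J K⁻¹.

In kelvin: T₁ = 180.45 K, T₂ = 312.35 K. At constant pressure, ΔS = nC_p ln(T₂/T₁) with C_p = 7R/2 = 29.1 J mol⁻¹ K⁻¹.
ΔS = 2.9 × 29.1 × ln(312.35/180.45) = 46.3 J/K.

ΔS = 46.3 J/K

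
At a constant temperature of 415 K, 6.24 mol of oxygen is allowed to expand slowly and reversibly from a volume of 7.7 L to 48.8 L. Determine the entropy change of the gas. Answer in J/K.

ΔS_gas = 95.8 J/K

For an isothermal ideal gas ΔS_gas = nR ln(V₂/V₁) = 6.24 × 8.314 × ln(48.8/7.7) = 95.8 J/K.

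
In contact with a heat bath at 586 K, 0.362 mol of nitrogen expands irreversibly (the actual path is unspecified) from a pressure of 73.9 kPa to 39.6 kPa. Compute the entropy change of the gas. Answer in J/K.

ΔS_gas = 1.88 J/K

Entropy is a state function, so ΔS_gas depends only on the end states.
For an isothermal ideal gas ΔS_gas = nR ln(P₁/P₂) = 0.362 × 8.314 × ln(73.9/39.6) = 1.88 J/K.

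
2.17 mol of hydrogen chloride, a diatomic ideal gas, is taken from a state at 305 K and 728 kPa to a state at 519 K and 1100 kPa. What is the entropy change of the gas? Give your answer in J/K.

ΔS = nC_p ln(T₂/T₁) − nR ln(P₂/P₁), with C_p = 7R/2 = 29.1 J mol⁻¹ K⁻¹ for a diatomic ideal gas.
ΔS = 2.17 × [29.1 × ln(519/305) − 8.314 × ln(1100/728)] = 26.1 J/K.

ΔS = 26.1 J/K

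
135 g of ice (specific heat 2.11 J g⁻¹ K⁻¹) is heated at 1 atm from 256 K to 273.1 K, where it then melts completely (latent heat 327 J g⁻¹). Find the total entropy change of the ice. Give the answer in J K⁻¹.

Warming step: ΔS₁ = m c ln(T_tr/T_i) = 135 × 2.11 × ln(273.1/256) = 18.42 J/K.
Phase change: ΔS₂ = +mL/T_tr = 135 × 327 / 273.1 = 161.6 J/K.
ΔS_total = (18.42) + (161.6) = 180 J/K.

ΔS = 180 J/K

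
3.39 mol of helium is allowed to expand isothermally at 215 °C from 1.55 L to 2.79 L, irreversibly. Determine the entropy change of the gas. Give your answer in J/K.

Entropy is a state function, so ΔS_gas depends only on the end states.
For an isothermal ideal gas ΔS_gas = nR ln(V₂/V₁) = 3.39 × 8.314 × ln(2.79/1.55) = 16.6 J/K.

ΔS_gas = 16.6 J/K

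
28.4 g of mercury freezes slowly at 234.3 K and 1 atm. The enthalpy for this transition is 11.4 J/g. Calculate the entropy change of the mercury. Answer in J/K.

ΔS = -1.38 J/K

Heat released by the substance: Q = −mL = −28.4 × 11.4 = −323.76 J.
At constant T, ΔS = Q_rev/T = −323.76 / 234.3 = -1.38 J/K.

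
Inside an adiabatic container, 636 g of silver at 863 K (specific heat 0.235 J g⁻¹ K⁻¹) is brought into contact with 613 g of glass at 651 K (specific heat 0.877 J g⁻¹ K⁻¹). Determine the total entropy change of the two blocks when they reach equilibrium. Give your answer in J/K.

ΔS_total = 4.89 J/K

Energy balance: T_f = (m₁c₁T₁ + m₂c₂T₂)/(m₁c₁ + m₂c₂) = 697.12 K.
ΔS₁ = m₁c₁ ln(T_f/T₁) = 149.46 × ln(697.12/863) = -31.904 J/K.
ΔS₂ = m₂c₂ ln(T_f/T₂) = 537.601 × ln(697.12/651) = 36.796 J/K.
ΔS_total = -31.904 + 36.796 = 4.89 J/K.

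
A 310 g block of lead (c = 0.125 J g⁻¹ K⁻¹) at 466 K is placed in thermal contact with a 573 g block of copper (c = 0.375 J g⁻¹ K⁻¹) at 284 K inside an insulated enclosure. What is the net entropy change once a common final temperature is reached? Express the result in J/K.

ΔS_total = 4.5 J/K

Energy balance: T_f = (m₁c₁T₁ + m₂c₂T₂)/(m₁c₁ + m₂c₂) = 311.81 K.
ΔS₁ = m₁c₁ ln(T_f/T₁) = 38.75 × ln(311.81/466) = -15.57 J/K.
ΔS₂ = m₂c₂ ln(T_f/T₂) = 214.875 × ln(311.81/284) = 20.07 J/K.
ΔS_total = -15.57 + 20.07 = 4.5 J/K.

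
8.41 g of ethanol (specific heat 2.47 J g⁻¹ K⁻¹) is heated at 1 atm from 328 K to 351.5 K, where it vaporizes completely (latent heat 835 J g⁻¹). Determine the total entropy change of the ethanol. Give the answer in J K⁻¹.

ΔS = 21.4 J/K

Warming step: ΔS₁ = m c ln(T_tr/T_i) = 8.41 × 2.47 × ln(351.5/328) = 1.437 J/K.
Phase change: ΔS₂ = +mL/T_tr = 8.41 × 835 / 351.5 = 19.98 J/K.
ΔS_total = (1.437) + (19.98) = 21.4 J/K.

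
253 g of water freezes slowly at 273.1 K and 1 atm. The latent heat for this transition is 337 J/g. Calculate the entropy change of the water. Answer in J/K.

Heat released by the substance: Q = −mL = −253 × 337 = −85261 J.
At constant T, ΔS = Q_rev/T = −85261 / 273.1 = -312 J/K.

ΔS = -312 J/K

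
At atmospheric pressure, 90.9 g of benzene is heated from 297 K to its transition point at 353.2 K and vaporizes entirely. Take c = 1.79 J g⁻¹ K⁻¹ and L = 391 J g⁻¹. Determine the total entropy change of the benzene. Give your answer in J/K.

ΔS = 129 J/K

Warming step: ΔS₁ = m c ln(T_tr/T_i) = 90.9 × 1.79 × ln(353.2/297) = 28.2 J/K.
Phase change: ΔS₂ = +mL/T_tr = 90.9 × 391 / 353.2 = 100.6 J/K.
ΔS_total = (28.2) + (100.6) = 129 J/K.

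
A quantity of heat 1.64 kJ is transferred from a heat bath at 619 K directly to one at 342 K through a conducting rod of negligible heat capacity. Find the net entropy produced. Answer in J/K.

ΔS_hot = −Q/T_H = −1640/619 = -2.649 J/K and ΔS_cold = +Q/T_C = 1640/342 = 4.795 J/K.
ΔS_total = -2.649 + 4.795 = 2.15 J/K, positive as the second law requires.

ΔS_total = 2.15 J/K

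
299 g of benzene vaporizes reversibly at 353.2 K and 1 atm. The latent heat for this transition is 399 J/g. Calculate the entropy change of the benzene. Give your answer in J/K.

ΔS = 338 J/K

Heat absorbed by the substance: Q = mL = 299 × 399 = 119301 J.
At constant T, ΔS = Q_rev/T = 119301 / 353.2 = 338 J/K.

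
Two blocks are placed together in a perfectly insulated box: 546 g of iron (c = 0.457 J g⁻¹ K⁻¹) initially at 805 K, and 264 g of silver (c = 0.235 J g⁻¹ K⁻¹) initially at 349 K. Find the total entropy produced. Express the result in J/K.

ΔS_total = 14.6 J/K

Energy balance: T_f = (m₁c₁T₁ + m₂c₂T₂)/(m₁c₁ + m₂c₂) = 714.2 K.
ΔS₁ = m₁c₁ ln(T_f/T₁) = 249.522 × ln(714.2/805) = -29.86 J/K.
ΔS₂ = m₂c₂ ln(T_f/T₂) = 62.04 × ln(714.2/349) = 44.43 J/K.
ΔS_total = -29.86 + 44.43 = 14.6 J/K.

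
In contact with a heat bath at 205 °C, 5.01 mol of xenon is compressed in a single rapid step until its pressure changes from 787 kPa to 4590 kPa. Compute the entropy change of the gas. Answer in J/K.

ΔS_gas = -73.5 J/K

Entropy is a state function, so ΔS_gas depends only on the end states.
For an isothermal ideal gas ΔS_gas = nR ln(P₁/P₂) = 5.01 × 8.314 × ln(787/4590) = -73.5 J/K.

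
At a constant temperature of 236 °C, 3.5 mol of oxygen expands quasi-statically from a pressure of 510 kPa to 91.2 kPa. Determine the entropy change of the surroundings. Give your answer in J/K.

ΔS_surr = -50.1 J/K

For an isothermal ideal gas ΔS_gas = nR ln(P₁/P₂) = 3.5 × 8.314 × ln(510/91.2) = 50.1 J/K.
The process is reversible, so ΔS_surr = −ΔS_gas = -50.1 J/K and ΔS_universe = 0.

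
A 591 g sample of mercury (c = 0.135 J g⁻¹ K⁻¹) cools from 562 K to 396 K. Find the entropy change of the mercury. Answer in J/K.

ΔS = ∫dQ_rev/T = m c ln(T₂/T₁) = 591 × 0.135 × ln(396/562) = -27.9 J/K.

ΔS = -27.9 J/K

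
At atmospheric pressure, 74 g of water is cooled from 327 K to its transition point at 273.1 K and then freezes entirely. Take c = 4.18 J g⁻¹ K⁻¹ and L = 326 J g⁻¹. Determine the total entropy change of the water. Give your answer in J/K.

ΔS = -144 J/K

Cooling step: ΔS₁ = m c ln(T_tr/T_i) = 74 × 4.18 × ln(273.1/327) = -55.72 J/K.
Phase change: ΔS₂ = −mL/T_tr = −74 × 326 / 273.1 = -88.33 J/K.
ΔS_total = (-55.72) + (-88.33) = -144 J/K.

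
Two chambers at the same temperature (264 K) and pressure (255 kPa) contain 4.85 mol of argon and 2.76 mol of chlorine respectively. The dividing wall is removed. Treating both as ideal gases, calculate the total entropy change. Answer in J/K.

Mole fractions: x_A = 4.85/7.61 = 0.637, x_B = 0.363.
ΔS_mix = −R(n_A ln x_A + n_B ln x_B) = −8.314 × (4.85 ln 0.637 + 2.76 ln 0.363) = 41.4 J/K.

ΔS_mix = 41.4 J/K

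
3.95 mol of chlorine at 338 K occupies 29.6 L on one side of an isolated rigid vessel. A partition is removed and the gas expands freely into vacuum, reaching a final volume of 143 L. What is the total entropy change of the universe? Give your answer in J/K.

No heat is exchanged and no work is done, so the ideal-gas temperature stays constant.
Entropy is a state function; using a reversible isothermal path, ΔS_gas = nR ln(V₂/V₁) = 3.95 × 8.314 × ln(143/29.6) = 51.7 J/K.
The insulated surroundings exchange no heat, so ΔS_surr = 0 and ΔS_universe = ΔS_gas.

ΔS_universe = 51.7 J/K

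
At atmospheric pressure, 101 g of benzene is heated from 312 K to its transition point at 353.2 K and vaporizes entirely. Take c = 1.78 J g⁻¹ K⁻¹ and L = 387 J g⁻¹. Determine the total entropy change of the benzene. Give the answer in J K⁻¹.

Warming step: ΔS₁ = m c ln(T_tr/T_i) = 101 × 1.78 × ln(353.2/312) = 22.3 J/K.
Phase change: ΔS₂ = +mL/T_tr = 101 × 387 / 353.2 = 110.7 J/K.
ΔS_total = (22.3) + (110.7) = 133 J/K.

ΔS = 133 J/K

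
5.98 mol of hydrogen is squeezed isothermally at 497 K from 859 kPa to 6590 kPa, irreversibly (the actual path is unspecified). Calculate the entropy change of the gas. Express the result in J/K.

Entropy is a state function, so ΔS_gas depends only on the end states.
For an isothermal ideal gas ΔS_gas = nR ln(P₁/P₂) = 5.98 × 8.314 × ln(859/6590) = -101 J/K.

ΔS_gas = -101 J/K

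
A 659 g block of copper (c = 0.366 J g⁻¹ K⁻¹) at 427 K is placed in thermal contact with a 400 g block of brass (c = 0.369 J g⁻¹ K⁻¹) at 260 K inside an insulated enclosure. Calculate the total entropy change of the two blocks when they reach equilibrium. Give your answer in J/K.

ΔS_total = 10.7 J/K

Energy balance: T_f = (m₁c₁T₁ + m₂c₂T₂)/(m₁c₁ + m₂c₂) = 363.6 K.
ΔS₁ = m₁c₁ ln(T_f/T₁) = 241.194 × ln(363.6/427) = -38.77 J/K.
ΔS₂ = m₂c₂ ln(T_f/T₂) = 147.6 × ln(363.6/260) = 49.5 J/K.
ΔS_total = -38.77 + 49.5 = 10.7 J/K.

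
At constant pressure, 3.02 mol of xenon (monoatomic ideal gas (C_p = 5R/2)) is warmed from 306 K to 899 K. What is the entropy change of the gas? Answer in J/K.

ΔS = 67.6 J/K

At constant pressure, ΔS = nC_p ln(T₂/T₁) with C_p = 5R/2 = 20.79 J mol⁻¹ K⁻¹.
ΔS = 3.02 × 20.79 × ln(899/306) = 67.6 J/K.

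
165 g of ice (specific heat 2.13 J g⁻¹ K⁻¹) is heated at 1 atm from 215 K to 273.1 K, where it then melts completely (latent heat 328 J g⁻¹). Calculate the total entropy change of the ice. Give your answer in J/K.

ΔS = 282 J/K

Warming step: ΔS₁ = m c ln(T_tr/T_i) = 165 × 2.13 × ln(273.1/215) = 84.07 J/K.
Phase change: ΔS₂ = +mL/T_tr = 165 × 328 / 273.1 = 198.2 J/K.
ΔS_total = (84.07) + (198.2) = 282 J/K.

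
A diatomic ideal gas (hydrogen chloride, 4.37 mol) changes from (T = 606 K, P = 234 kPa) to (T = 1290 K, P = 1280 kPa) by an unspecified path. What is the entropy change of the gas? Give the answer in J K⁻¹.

ΔS = nC_p ln(T₂/T₁) − nR ln(P₂/P₁), with C_p = 7R/2 = 29.1 J mol⁻¹ K⁻¹ for a diatomic ideal gas.
ΔS = 4.37 × [29.1 × ln(1290/606) − 8.314 × ln(1280/234)] = 34.3 J/K.

ΔS = 34.3 J/K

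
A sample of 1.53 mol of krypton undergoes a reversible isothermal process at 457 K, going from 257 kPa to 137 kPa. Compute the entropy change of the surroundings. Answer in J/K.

For an isothermal ideal gas ΔS_gas = nR ln(P₁/P₂) = 1.53 × 8.314 × ln(257/137) = 8 J/K.
The process is reversible, so ΔS_surr = −ΔS_gas = -8 J/K and ΔS_universe = 0.

ΔS_surr = -8 J/K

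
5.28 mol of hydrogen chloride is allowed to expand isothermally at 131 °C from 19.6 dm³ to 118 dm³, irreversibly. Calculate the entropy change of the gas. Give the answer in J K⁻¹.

Entropy is a state function, so ΔS_gas depends only on the end states.
For an isothermal ideal gas ΔS_gas = nR ln(V₂/V₁) = 5.28 × 8.314 × ln(118/19.6) = 78.8 J/K.

ΔS_gas = 78.8 J/K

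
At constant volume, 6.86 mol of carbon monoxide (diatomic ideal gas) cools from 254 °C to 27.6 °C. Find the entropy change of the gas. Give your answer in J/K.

ΔS = -80 J/K

In kelvin: T₁ = 527.15 K, T₂ = 300.75 K. At constant volume, ΔS = nC_V ln(T₂/T₁) with C_V = 5R/2 = 20.79 J mol⁻¹ K⁻¹.
ΔS = 6.86 × 20.79 × ln(300.75/527.15) = -80 J/K.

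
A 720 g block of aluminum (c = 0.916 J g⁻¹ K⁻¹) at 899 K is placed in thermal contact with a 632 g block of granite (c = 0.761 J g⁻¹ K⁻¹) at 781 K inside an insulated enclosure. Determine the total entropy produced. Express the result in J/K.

ΔS_total = 2.73 J/K

Energy balance: T_f = (m₁c₁T₁ + m₂c₂T₂)/(m₁c₁ + m₂c₂) = 849.24 K.
ΔS₁ = m₁c₁ ln(T_f/T₁) = 659.52 × ln(849.24/899) = -37.56 J/K.
ΔS₂ = m₂c₂ ln(T_f/T₂) = 480.952 × ln(849.24/781) = 40.29 J/K.
ΔS_total = -37.56 + 40.29 = 2.73 J/K.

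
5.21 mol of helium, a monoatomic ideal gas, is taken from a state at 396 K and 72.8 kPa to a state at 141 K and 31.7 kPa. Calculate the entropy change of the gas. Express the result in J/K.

ΔS = nC_p ln(T₂/T₁) − nR ln(P₂/P₁), with C_p = 5R/2 = 20.79 J mol⁻¹ K⁻¹ for a monoatomic ideal gas.
ΔS = 5.21 × [20.79 × ln(141/396) − 8.314 × ln(31.7/72.8)] = -75.8 J/K.

ΔS = -75.8 J/K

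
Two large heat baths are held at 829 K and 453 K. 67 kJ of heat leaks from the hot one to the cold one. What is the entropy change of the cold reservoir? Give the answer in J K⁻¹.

The cold reservoir gains heat Q, so ΔS_cold = +Q/T_C = 67000/453 = 148 J/K.

ΔS_cold = 148 J/K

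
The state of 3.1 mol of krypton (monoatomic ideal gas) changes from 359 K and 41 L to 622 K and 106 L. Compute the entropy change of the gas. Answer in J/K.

ΔS = 45.7 J/K

Entropy is a state function: ΔS = nC_V ln(T₂/T₁) + nR ln(V₂/V₁), with C_V = 3R/2 = 12.47 J mol⁻¹ K⁻¹ for a monoatomic ideal gas.
ΔS = 3.1 × [12.47 × ln(622/359) + 8.314 × ln(106/41)] = 45.7 J/K.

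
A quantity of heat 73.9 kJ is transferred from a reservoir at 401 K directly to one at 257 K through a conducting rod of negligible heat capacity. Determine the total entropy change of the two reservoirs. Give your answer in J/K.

ΔS_hot = −Q/T_H = −73900/401 = -184.3 J/K and ΔS_cold = +Q/T_C = 73900/257 = 287.5 J/K.
ΔS_total = -184.3 + 287.5 = 103 J/K, positive as the second law requires.

ΔS_total = 103 J/K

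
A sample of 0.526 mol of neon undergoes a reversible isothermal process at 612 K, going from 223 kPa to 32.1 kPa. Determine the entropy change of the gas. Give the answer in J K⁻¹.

For an isothermal ideal gas ΔS_gas = nR ln(P₁/P₂) = 0.526 × 8.314 × ln(223/32.1) = 8.48 J/K.

ΔS_gas = 8.48 J/K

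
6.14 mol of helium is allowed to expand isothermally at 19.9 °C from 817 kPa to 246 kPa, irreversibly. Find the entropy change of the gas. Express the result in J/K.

ΔS_gas = 61.3 J/K

Entropy is a state function, so ΔS_gas depends only on the end states.
For an isothermal ideal gas ΔS_gas = nR ln(P₁/P₂) = 6.14 × 8.314 × ln(817/246) = 61.3 J/K.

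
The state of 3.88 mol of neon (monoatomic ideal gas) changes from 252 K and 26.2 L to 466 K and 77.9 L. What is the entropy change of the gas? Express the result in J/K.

ΔS = 64.9 J/K

Entropy is a state function: ΔS = nC_V ln(T₂/T₁) + nR ln(V₂/V₁), with C_V = 3R/2 = 12.47 J mol⁻¹ K⁻¹ for a monoatomic ideal gas.
ΔS = 3.88 × [12.47 × ln(466/252) + 8.314 × ln(77.9/26.2)] = 64.9 J/K.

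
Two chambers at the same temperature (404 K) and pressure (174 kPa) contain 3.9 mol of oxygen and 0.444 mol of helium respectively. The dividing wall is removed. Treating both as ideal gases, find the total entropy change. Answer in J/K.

ΔS_mix = 11.9 J/K

Mole fractions: x_A = 3.9/4.34 = 0.898, x_B = 0.102.
ΔS_mix = −R(n_A ln x_A + n_B ln x_B) = −8.314 × (3.9 ln 0.898 + 0.444 ln 0.102) = 11.9 J/K.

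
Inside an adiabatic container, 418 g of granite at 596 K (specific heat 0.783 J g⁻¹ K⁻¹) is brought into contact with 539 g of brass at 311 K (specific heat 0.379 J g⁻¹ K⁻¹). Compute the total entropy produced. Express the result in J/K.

ΔS_total = 24.9 J/K

Energy balance: T_f = (m₁c₁T₁ + m₂c₂T₂)/(m₁c₁ + m₂c₂) = 486.48 K.
ΔS₁ = m₁c₁ ln(T_f/T₁) = 327.294 × ln(486.48/596) = -66.46 J/K.
ΔS₂ = m₂c₂ ln(T_f/T₂) = 204.281 × ln(486.48/311) = 91.39 J/K.
ΔS_total = -66.46 + 91.39 = 24.9 J/K.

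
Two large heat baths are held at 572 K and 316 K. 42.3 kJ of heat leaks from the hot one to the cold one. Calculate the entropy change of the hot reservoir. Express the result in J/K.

ΔS_hot = -74 J/K

The hot reservoir loses heat Q, so ΔS_hot = −Q/T_H = −42300/572 = -74 J/K.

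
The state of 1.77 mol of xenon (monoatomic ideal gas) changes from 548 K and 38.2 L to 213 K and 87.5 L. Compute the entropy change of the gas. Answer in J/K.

ΔS = -8.66 J/K

Entropy is a state function: ΔS = nC_V ln(T₂/T₁) + nR ln(V₂/V₁), with C_V = 3R/2 = 12.47 J mol⁻¹ K⁻¹ for a monoatomic ideal gas.
ΔS = 1.77 × [12.47 × ln(213/548) + 8.314 × ln(87.5/38.2)] = -8.66 J/K.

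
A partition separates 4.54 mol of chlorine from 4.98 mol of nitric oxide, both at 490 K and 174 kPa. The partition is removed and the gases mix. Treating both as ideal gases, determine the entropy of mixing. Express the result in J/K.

Mole fractions: x_A = 4.54/9.52 = 0.477, x_B = 0.523.
ΔS_mix = −R(n_A ln x_A + n_B ln x_B) = −8.314 × (4.54 ln 0.477 + 4.98 ln 0.523) = 54.8 J/K.

ΔS_mix = 54.8 J/K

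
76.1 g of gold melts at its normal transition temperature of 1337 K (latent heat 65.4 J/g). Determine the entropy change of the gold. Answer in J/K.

ΔS = 3.72 J/K

Heat absorbed by the substance: Q = mL = 76.1 × 65.4 = 4976.94 J.
At constant T, ΔS = Q_rev/T = 4976.94 / 1337 = 3.72 J/K.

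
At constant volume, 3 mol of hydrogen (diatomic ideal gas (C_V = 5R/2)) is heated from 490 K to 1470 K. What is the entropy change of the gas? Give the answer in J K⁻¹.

At constant volume, ΔS = nC_V ln(T₂/T₁) with C_V = 5R/2 = 20.79 J mol⁻¹ K⁻¹.
ΔS = 3 × 20.79 × ln(1470/490) = 68.5 J/K.

ΔS = 68.5 J/K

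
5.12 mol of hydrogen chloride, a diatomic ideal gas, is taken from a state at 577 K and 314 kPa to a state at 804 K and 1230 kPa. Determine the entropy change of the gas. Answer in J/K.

ΔS = -8.69 J/K

ΔS = nC_p ln(T₂/T₁) − nR ln(P₂/P₁), with C_p = 7R/2 = 29.1 J mol⁻¹ K⁻¹ for a diatomic ideal gas.
ΔS = 5.12 × [29.1 × ln(804/577) − 8.314 × ln(1230/314)] = -8.69 J/K.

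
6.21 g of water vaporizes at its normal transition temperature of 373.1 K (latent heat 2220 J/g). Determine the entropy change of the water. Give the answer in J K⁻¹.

ΔS = 37 J/K

Heat absorbed by the substance: Q = mL = 6.21 × 2220 = 13786.2 J.
At constant T, ΔS = Q_rev/T = 13786.2 / 373.1 = 37 J/K.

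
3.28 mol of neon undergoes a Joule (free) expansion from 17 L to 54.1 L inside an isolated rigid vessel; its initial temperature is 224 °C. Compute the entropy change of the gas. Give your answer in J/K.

ΔS_gas = 31.6 J/K

For an ideal gas in free expansion Q = 0 and W = 0, so T is unchanged.
Entropy is a state function; using a reversible isothermal path, ΔS_gas = nR ln(V₂/V₁) = 3.28 × 8.314 × ln(54.1/17) = 31.6 J/K.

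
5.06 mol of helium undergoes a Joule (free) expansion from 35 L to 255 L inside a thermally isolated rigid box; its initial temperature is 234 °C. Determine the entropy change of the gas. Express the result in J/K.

No heat is exchanged and no work is done, so the ideal-gas temperature stays constant.
Entropy is a state function; using a reversible isothermal path, ΔS_gas = nR ln(V₂/V₁) = 5.06 × 8.314 × ln(255/35) = 83.5 J/K.

ΔS_gas = 83.5 J/K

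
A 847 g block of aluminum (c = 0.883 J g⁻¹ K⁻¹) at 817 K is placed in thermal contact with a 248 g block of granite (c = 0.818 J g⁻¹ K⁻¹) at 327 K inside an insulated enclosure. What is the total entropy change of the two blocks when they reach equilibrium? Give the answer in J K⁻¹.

ΔS_total = 55.6 J/K

Energy balance: T_f = (m₁c₁T₁ + m₂c₂T₂)/(m₁c₁ + m₂c₂) = 712.45 K.
ΔS₁ = m₁c₁ ln(T_f/T₁) = 747.901 × ln(712.45/817) = -102.4 J/K.
ΔS₂ = m₂c₂ ln(T_f/T₂) = 202.864 × ln(712.45/327) = 158 J/K.
ΔS_total = -102.4 + 158 = 55.6 J/K.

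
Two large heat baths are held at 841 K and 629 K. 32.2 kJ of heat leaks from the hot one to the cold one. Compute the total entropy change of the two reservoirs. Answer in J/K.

ΔS_hot = −Q/T_H = −32200/841 = -38.29 J/K and ΔS_cold = +Q/T_C = 32200/629 = 51.19 J/K.
ΔS_total = -38.29 + 51.19 = 12.9 J/K, positive as the second law requires.

ΔS_total = 12.9 J/K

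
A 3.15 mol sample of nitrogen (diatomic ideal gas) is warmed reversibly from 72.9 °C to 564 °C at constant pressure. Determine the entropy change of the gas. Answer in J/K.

ΔS = 81 J/K

In kelvin: T₁ = 346.05 K, T₂ = 837.15 K. At constant pressure, ΔS = nC_p ln(T₂/T₁) with C_p = 7R/2 = 29.1 J mol⁻¹ K⁻¹.
ΔS = 3.15 × 29.1 × ln(837.15/346.05) = 81 J/K.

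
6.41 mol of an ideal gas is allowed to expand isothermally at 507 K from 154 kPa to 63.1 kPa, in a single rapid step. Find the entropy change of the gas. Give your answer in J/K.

Entropy is a state function, so ΔS_gas depends only on the end states.
For an isothermal ideal gas ΔS_gas = nR ln(P₁/P₂) = 6.41 × 8.314 × ln(154/63.1) = 47.5 J/K.

ΔS_gas = 47.5 J/K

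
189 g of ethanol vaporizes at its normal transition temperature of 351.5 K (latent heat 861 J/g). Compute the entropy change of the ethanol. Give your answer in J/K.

Heat absorbed by the substance: Q = mL = 189 × 861 = 162729 J.
At constant T, ΔS = Q_rev/T = 162729 / 351.5 = 463 J/K.

ΔS = 463 J/K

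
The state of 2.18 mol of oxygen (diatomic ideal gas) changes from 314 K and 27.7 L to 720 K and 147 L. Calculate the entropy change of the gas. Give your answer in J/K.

ΔS = 67.9 J/K

Entropy is a state function: ΔS = nC_V ln(T₂/T₁) + nR ln(V₂/V₁), with C_V = 5R/2 = 20.79 J mol⁻¹ K⁻¹ for a diatomic ideal gas.
ΔS = 2.18 × [20.79 × ln(720/314) + 8.314 × ln(147/27.7)] = 67.9 J/K.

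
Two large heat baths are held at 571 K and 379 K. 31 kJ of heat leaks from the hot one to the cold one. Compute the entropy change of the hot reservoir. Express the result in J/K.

The hot reservoir loses heat Q, so ΔS_hot = −Q/T_H = −31000/571 = -54.3 J/K.

ΔS_hot = -54.3 J/K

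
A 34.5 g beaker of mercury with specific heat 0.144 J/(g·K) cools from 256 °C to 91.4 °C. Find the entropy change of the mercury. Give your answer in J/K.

ΔS = -1.85 J/K

In kelvin: T₁ = 529.15 K, T₂ = 364.55 K. ΔS = ∫dQ_rev/T = m c ln(T₂/T₁) = 34.5 × 0.144 × ln(364.55/529.15) = -1.85 J/K.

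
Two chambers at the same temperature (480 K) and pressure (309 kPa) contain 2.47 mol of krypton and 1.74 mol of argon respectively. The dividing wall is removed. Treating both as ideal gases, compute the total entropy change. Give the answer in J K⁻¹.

Mole fractions: x_A = 2.47/4.21 = 0.587, x_B = 0.413.
ΔS_mix = −R(n_A ln x_A + n_B ln x_B) = −8.314 × (2.47 ln 0.587 + 1.74 ln 0.413) = 23.7 J/K.

ΔS_mix = 23.7 J/K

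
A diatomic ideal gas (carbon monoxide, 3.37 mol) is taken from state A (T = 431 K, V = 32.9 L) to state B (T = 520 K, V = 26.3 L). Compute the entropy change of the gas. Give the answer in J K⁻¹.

Entropy is a state function: ΔS = nC_V ln(T₂/T₁) + nR ln(V₂/V₁), with C_V = 5R/2 = 20.79 J mol⁻¹ K⁻¹ for a diatomic ideal gas.
ΔS = 3.37 × [20.79 × ln(520/431) + 8.314 × ln(26.3/32.9)] = 6.88 J/K.

ΔS = 6.88 J/K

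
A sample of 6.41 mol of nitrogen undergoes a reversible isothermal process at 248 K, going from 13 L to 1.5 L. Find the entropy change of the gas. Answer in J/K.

ΔS_gas = -115 J/K

For an isothermal ideal gas ΔS_gas = nR ln(V₂/V₁) = 6.41 × 8.314 × ln(1.5/13) = -115 J/K.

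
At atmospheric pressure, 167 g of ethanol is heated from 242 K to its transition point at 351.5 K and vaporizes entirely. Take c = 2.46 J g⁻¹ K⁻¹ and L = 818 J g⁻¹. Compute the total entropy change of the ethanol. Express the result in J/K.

Warming step: ΔS₁ = m c ln(T_tr/T_i) = 167 × 2.46 × ln(351.5/242) = 153.3 J/K.
Phase change: ΔS₂ = +mL/T_tr = 167 × 818 / 351.5 = 388.6 J/K.
ΔS_total = (153.3) + (388.6) = 542 J/K.

ΔS = 542 J/K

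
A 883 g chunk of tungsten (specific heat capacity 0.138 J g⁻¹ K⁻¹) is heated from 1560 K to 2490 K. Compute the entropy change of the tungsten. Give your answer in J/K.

ΔS = ∫dQ_rev/T = m c ln(T₂/T₁) = 883 × 0.138 × ln(2490/1560) = 57 J/K.

ΔS = 57 J/K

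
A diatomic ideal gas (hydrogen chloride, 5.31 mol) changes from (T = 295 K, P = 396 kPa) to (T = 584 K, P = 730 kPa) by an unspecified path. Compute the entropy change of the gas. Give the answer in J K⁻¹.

ΔS = nC_p ln(T₂/T₁) − nR ln(P₂/P₁), with C_p = 7R/2 = 29.1 J mol⁻¹ K⁻¹ for a diatomic ideal gas.
ΔS = 5.31 × [29.1 × ln(584/295) − 8.314 × ln(730/396)] = 78.5 J/K.

ΔS = 78.5 J/K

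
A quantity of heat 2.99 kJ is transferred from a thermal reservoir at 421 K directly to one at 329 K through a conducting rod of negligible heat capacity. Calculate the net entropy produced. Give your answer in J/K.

ΔS_hot = −Q/T_H = −2990/421 = -7.102 J/K and ΔS_cold = +Q/T_C = 2990/329 = 9.088 J/K.
ΔS_total = -7.102 + 9.088 = 1.99 J/K, positive as the second law requires.

ΔS_total = 1.99 J/K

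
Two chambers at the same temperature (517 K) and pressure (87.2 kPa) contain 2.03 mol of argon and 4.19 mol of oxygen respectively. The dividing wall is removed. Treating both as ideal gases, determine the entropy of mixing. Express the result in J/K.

ΔS_mix = 32.7 J/K

Mole fractions: x_A = 2.03/6.22 = 0.326, x_B = 0.674.
ΔS_mix = −R(n_A ln x_A + n_B ln x_B) = −8.314 × (2.03 ln 0.326 + 4.19 ln 0.674) = 32.7 J/K.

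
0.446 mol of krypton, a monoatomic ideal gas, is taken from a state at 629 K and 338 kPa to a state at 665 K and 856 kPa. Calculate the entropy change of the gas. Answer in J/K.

ΔS = nC_p ln(T₂/T₁) − nR ln(P₂/P₁), with C_p = 5R/2 = 20.79 J mol⁻¹ K⁻¹ for a monoatomic ideal gas.
ΔS = 0.446 × [20.79 × ln(665/629) − 8.314 × ln(856/338)] = -2.93 J/K.

ΔS = -2.93 J/K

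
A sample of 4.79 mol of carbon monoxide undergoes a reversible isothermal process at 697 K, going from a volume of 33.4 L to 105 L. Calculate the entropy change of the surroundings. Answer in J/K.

For an isothermal ideal gas ΔS_gas = nR ln(V₂/V₁) = 4.79 × 8.314 × ln(105/33.4) = 45.6 J/K.
The process is reversible, so ΔS_surr = −ΔS_gas = -45.6 J/K and ΔS_universe = 0.

ΔS_surr = -45.6 J/K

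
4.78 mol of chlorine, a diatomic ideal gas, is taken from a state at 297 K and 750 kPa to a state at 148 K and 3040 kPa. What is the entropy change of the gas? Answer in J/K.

ΔS = nC_p ln(T₂/T₁) − nR ln(P₂/P₁), with C_p = 7R/2 = 29.1 J mol⁻¹ K⁻¹ for a diatomic ideal gas.
ΔS = 4.78 × [29.1 × ln(148/297) − 8.314 × ln(3040/750)] = -153 J/K.

ΔS = -153 J/K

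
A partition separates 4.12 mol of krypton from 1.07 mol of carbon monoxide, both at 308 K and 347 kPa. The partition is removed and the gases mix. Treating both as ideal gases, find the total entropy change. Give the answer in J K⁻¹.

ΔS_mix = 22 J/K

Mole fractions: x_A = 4.12/5.19 = 0.794, x_B = 0.206.
ΔS_mix = −R(n_A ln x_A + n_B ln x_B) = −8.314 × (4.12 ln 0.794 + 1.07 ln 0.206) = 22 J/K.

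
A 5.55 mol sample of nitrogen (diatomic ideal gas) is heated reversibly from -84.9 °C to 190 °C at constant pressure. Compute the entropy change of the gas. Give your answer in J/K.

ΔS = 145 J/K

In kelvin: T₁ = 188.25 K, T₂ = 463.15 K. At constant pressure, ΔS = nC_p ln(T₂/T₁) with C_p = 7R/2 = 29.1 J mol⁻¹ K⁻¹.
ΔS = 5.55 × 29.1 × ln(463.15/188.25) = 145 J/K.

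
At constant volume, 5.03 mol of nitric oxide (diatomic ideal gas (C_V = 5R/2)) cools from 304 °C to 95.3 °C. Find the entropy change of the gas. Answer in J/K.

In kelvin: T₁ = 577.15 K, T₂ = 368.45 K. At constant volume, ΔS = nC_V ln(T₂/T₁) with C_V = 5R/2 = 20.79 J mol⁻¹ K⁻¹.
ΔS = 5.03 × 20.79 × ln(368.45/577.15) = -46.9 J/K.

ΔS = -46.9 J/K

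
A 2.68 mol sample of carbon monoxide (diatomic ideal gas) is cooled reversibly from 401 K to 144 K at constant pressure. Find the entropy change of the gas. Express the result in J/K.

ΔS = -79.9 J/K

At constant pressure, ΔS = nC_p ln(T₂/T₁) with C_p = 7R/2 = 29.1 J mol⁻¹ K⁻¹.
ΔS = 2.68 × 29.1 × ln(144/401) = -79.9 J/K.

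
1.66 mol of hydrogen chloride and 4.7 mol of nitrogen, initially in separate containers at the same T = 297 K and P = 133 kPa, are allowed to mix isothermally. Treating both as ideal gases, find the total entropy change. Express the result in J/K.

Mole fractions: x_A = 1.66/6.36 = 0.261, x_B = 0.739.
ΔS_mix = −R(n_A ln x_A + n_B ln x_B) = −8.314 × (1.66 ln 0.261 + 4.7 ln 0.739) = 30.4 J/K.

ΔS_mix = 30.4 J/K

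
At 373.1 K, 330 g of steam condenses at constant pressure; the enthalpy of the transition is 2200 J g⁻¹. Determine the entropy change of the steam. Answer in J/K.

Heat released by the substance: Q = −mL = −330 × 2200 = −726000 J.
At constant T, ΔS = Q_rev/T = −726000 / 373.1 = -1950 J/K.

ΔS = -1950 J/K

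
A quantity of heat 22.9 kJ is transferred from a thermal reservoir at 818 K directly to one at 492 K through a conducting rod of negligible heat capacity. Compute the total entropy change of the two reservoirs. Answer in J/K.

ΔS_total = 18.5 J/K

ΔS_hot = −Q/T_H = −22900/818 = -28 J/K and ΔS_cold = +Q/T_C = 22900/492 = 46.54 J/K.
ΔS_total = -28 + 46.54 = 18.5 J/K, positive as the second law requires.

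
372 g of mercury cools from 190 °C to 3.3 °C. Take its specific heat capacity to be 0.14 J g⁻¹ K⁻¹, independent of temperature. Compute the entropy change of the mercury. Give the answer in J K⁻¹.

In kelvin: T₁ = 463.15 K, T₂ = 276.45 K. ΔS = ∫dQ_rev/T = m c ln(T₂/T₁) = 372 × 0.14 × ln(276.45/463.15) = -26.9 J/K.

ΔS = -26.9 J/K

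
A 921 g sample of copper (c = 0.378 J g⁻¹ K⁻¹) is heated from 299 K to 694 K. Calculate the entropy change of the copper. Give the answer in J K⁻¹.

ΔS = 293 J/K

ΔS = ∫dQ_rev/T = m c ln(T₂/T₁) = 921 × 0.378 × ln(694/299) = 293 J/K.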